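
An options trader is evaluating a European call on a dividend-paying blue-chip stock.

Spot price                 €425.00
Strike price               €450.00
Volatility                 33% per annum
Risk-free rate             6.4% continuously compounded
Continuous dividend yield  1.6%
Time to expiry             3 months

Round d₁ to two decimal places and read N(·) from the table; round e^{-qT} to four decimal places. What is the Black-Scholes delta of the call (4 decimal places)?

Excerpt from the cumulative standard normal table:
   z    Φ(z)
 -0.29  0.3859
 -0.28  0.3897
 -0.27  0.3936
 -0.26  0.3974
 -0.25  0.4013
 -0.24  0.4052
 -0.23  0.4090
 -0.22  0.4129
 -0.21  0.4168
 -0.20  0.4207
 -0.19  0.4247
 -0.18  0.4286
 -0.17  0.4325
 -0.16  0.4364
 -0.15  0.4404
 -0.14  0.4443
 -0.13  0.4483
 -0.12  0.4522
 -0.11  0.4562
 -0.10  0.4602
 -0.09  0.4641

T = 0.25;  σ√T = 0.1650
ln(S/K) + (r − q + σ²/2)T = ln(425/450) + (0.064 − 0.016 + 0.33²/2)·0.25 = -0.0572 + 0.0256 = -0.0315
d₁ = -0.0315 / 0.1650 = -0.1912 which rounds to -0.19
N(d₁) = N(-0.19) = 0.4247
Δ_call = exp(−qT)·N(d₁) = 0.9960·0.4247 = 0.4230

0.4230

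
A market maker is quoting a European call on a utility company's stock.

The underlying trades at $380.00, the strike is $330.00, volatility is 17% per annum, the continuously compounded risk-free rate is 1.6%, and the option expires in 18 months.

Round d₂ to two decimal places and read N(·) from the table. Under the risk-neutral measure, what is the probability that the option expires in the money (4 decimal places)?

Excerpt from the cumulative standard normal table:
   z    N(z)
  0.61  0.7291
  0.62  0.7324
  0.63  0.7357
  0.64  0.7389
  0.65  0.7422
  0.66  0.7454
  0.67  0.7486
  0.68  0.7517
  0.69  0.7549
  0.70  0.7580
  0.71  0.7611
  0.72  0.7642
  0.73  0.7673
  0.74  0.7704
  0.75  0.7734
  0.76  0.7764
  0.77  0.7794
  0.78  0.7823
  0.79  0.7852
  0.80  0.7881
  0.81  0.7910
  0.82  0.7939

0.7549

T = 1.5;  σ√T = 0.2082
d₁ = [ln(380/330) + (0.016 + 0.17²/2)·1.5] / 0.2082 = [0.1411 + 0.0457] / 0.2082 = 0.8970 → 0.90
d₂ = d₁ − σ√T = 0.8970 − 0.2082 = 0.6888 → 0.69
Risk-neutral Pr[S_T > K] = N(d₂) = N(0.69) = 0.7549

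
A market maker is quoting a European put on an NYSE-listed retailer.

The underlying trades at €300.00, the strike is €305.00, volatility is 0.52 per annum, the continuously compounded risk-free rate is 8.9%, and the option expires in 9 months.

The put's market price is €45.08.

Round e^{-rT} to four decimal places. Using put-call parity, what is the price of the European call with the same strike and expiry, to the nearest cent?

exp(−rT) = exp(−0.089·0.75) = 0.9354
Put-call parity: C − P = S − K·e^(−rT) = 300 − 305·0.9354 = 300 − 285.2970 = 14.7030
C = P + (C − P) = 45.08 + (14.7030) = 59.7830

€59.78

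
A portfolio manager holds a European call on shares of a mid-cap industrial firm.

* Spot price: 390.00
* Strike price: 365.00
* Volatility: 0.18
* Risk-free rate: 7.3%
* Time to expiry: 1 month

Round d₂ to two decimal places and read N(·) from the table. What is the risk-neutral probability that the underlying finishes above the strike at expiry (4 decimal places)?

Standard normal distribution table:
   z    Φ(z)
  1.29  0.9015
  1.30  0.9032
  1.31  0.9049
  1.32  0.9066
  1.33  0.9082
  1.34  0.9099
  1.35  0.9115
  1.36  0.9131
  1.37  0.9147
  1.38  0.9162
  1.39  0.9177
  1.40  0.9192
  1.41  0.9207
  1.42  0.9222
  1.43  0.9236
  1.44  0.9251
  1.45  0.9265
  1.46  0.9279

T = 0.08333;  σ√T = 0.0520
d₁ = [ln(390/365) + (0.073 + 0.18²/2)·0.08333] / 0.0520 = [0.0662 + 0.0074] / 0.0520 = 1.4180 → 1.42
d₂ = d₁ − σ√T = 1.4180 − 0.0520 = 1.3661 → 1.37
Pr(exercise) under Q = N(d₂) = 0.9147

0.9147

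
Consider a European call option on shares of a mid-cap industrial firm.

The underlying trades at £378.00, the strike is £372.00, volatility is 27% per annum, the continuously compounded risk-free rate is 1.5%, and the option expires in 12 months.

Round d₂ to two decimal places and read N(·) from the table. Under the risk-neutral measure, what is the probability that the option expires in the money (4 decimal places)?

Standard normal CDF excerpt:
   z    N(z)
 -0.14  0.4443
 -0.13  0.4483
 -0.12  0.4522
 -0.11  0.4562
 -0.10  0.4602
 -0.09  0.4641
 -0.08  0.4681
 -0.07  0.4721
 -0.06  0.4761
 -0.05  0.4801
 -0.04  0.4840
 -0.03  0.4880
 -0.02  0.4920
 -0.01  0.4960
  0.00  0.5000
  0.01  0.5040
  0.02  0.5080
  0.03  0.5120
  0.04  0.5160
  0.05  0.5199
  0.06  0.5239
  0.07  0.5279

σ√T = 0.27 × 1.0000 = 0.2700
ln(S/K) + (r + σ²/2)T = ln(378/372) + (0.015 + 0.27²/2)·1 = 0.0160 + 0.0515 = 0.0675
d₁ = 0.0675 / 0.2700 = 0.2498 → 0.25
d₂ = d₁ − σ√T = 0.2498 − 0.2700 = -0.0202 → -0.02
Pr(exercise) under Q = N(d₂) = 0.4920

0.4920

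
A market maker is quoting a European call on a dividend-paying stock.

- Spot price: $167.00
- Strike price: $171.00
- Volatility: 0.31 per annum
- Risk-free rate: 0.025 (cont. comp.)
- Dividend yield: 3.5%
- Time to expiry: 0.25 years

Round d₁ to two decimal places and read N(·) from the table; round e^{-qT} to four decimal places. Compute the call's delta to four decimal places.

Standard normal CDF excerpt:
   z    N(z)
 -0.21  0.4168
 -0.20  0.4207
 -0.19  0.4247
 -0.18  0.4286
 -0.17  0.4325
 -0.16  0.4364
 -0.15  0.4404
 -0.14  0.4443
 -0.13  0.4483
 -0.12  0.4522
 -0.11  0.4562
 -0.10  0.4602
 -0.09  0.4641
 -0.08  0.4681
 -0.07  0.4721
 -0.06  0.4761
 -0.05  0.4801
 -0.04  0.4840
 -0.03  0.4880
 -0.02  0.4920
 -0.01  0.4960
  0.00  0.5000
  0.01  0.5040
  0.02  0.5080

0.4601

T = 0.25;  σ√T = 0.1550
d₁ = [ln(167/171) + (0.025 − 0.035 + ½·0.31²)·0.25] / (σ√T) = (-0.0237 + 0.0095) / 0.1550 = -0.0913 → -0.09
N(d₁) = N(-0.09) = 0.4641
Δ_call = exp(−qT)·N(d₁) = 0.9913·0.4641 = 0.4601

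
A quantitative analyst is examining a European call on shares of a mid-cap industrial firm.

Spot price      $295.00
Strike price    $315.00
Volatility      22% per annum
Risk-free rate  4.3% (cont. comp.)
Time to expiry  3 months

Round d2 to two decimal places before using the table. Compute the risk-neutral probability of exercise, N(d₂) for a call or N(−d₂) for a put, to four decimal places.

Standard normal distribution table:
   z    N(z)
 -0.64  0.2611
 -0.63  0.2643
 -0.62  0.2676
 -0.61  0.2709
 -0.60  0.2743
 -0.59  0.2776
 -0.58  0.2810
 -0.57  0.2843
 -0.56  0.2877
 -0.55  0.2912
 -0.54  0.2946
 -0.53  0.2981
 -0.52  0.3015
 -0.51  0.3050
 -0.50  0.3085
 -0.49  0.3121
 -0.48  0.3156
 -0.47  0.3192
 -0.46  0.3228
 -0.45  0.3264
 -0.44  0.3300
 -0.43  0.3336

σ√T = 0.22·√0.25 = 0.1100
ln(S/K) + (r + σ²/2)T = ln(295/315) + (0.043 + 0.22²/2)·0.25 = -0.0656 + 0.0168 = -0.0488
d₁ = -0.0488 / 0.1100 = -0.4436 ⇒ -0.44
d₂ = d₁ − σ√T = -0.4436 − 0.1100 = -0.5536 ⇒ -0.55
Pr(exercise) under Q = N(d₂) = 0.2912

0.2912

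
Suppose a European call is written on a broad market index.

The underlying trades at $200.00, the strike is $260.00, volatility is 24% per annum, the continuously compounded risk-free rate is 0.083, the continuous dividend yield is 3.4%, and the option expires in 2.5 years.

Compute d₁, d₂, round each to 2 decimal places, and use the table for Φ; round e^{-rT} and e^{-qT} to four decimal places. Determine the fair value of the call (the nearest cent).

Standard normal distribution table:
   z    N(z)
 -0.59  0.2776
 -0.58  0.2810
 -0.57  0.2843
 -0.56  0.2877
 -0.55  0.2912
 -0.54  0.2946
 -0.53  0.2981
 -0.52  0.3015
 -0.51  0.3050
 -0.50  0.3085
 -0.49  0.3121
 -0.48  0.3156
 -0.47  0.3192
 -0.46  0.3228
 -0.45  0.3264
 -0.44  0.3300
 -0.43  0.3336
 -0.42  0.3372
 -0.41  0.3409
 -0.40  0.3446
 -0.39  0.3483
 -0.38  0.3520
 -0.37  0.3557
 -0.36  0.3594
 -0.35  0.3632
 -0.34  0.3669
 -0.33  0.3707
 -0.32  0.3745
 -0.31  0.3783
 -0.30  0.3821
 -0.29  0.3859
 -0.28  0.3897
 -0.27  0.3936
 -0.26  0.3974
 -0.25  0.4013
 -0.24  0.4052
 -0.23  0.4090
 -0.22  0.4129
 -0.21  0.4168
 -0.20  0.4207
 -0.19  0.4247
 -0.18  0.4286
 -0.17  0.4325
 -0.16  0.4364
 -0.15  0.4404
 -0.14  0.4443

$17.95

σ√T = 0.24·√2.5 = 0.3795
d₁ = [ln(200/260) + (0.083 − 0.034 + 0.24²/2)·2.5] / 0.3795 = [-0.2624 + 0.1945] / 0.3795 = -0.1788 ≈ -0.18
d₂ = d₁ − σ√T = -0.1788 − 0.3795 = -0.5583 ≈ -0.56
exp(−qT) = exp(−0.034·2.5) = 0.9185;  exp(−rT) = exp(−0.083·2.5) = 0.8126
N(d₁) = N(-0.18) = 0.4286;  N(d₂) = N(-0.56) = 0.2877
C = 200·0.9185·0.4286 − 260·0.8126·0.2877 = 78.7338 − 60.7841 = 17.9497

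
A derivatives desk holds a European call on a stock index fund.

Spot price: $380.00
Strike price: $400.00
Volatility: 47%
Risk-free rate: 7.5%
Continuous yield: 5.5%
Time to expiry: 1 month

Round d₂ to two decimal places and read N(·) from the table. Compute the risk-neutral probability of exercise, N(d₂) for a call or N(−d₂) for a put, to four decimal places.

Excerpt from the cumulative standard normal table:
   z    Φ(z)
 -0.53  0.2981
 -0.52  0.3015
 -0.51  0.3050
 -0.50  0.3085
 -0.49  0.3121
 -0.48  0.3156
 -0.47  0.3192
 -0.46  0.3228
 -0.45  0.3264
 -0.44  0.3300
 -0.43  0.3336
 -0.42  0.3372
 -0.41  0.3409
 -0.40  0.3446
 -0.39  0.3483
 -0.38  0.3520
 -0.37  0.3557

0.3336

T = 0.08333;  σ√T = 0.1357
ln(S/K) + (r − q + σ²/2)T = ln(380/400) + (0.075 − 0.055 + 0.47²/2)·0.08333 = -0.0513 + 0.0109 = -0.0404
d₁ = -0.0404 / 0.1357 = -0.2979 which rounds to -0.30
d₂ = d₁ − σ√T = -0.2979 − 0.1357 = -0.4336 which rounds to -0.43
Pr(exercise) under Q = N(d₂) = 0.3336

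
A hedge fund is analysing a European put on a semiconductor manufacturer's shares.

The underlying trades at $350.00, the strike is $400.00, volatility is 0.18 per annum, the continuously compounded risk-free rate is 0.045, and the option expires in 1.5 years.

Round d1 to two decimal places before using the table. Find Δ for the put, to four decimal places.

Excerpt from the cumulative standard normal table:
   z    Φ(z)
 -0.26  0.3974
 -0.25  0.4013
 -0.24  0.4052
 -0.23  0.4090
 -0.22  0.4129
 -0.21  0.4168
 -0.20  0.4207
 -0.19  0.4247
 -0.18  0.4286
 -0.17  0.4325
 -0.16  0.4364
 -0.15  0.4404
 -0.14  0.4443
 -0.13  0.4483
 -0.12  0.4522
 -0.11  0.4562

-0.5753

σ√T = 0.18·√1.5 = 0.2205
d₁ = [ln(350/400) + (0.045 + 0.18²/2)·1.5] / 0.2205 = [-0.1335 + 0.0918] / 0.2205 = -0.1893 ⇒ -0.19
N(d₁) = N(-0.19) = 0.4247
Δ_put = N(d₁) − 1 = 0.4247 − 1 = -0.5753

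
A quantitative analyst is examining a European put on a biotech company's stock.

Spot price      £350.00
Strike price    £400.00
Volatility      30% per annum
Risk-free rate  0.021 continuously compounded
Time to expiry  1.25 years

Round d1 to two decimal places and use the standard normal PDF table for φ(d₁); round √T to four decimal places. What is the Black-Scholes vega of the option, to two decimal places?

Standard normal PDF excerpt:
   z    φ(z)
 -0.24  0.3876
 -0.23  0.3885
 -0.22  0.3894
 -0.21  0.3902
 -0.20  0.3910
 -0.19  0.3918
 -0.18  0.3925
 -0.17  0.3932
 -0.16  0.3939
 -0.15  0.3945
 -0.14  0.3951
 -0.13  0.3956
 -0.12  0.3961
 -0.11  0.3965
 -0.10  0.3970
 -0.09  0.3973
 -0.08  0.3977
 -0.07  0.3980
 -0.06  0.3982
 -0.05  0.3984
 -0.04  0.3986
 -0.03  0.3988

σ√T = 0.3·√1.25 = 0.3354
d₁ = [ln(350/400) + (0.021 + ½·0.3²)·1.25] / (σ√T) = (-0.1335 + 0.0825) / 0.3354 = -0.1521 which rounds to -0.15
√T = √1.25 = 1.1180
φ(d₁) = φ(-0.15) = 0.3945
vega = S·φ(d₁)·√T = 350·0.3945·1.1180 = 154.3679
(Call and put vega coincide under Black-Scholes.)

154.37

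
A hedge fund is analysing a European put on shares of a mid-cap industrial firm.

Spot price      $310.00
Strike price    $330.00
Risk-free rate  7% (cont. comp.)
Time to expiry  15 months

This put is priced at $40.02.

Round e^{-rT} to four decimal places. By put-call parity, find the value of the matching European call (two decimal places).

$47.67

exp(−rT) = exp(−0.07·1.25) = 0.9162
Put-call parity: C − P = S − K·e^(−rT) = 310 − 330·0.9162 = 310 − 302.3460 = 7.6540
C = P + (C − P) = 40.02 + (7.6540) = 47.6740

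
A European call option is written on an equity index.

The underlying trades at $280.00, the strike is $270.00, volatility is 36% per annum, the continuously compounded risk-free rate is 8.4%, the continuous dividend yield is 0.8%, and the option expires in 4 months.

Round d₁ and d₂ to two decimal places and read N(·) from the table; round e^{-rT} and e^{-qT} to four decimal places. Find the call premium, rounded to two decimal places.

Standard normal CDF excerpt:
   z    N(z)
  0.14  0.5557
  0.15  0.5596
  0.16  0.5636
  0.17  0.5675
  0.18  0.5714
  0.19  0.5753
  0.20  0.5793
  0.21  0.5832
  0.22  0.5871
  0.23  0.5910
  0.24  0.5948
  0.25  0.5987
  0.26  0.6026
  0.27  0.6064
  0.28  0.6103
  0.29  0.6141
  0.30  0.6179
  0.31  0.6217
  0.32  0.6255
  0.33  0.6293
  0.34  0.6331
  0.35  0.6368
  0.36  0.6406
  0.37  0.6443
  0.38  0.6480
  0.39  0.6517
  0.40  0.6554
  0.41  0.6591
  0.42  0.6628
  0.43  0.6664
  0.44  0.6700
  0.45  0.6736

$31.97

σ√T = 0.36·√0.3333 = 0.2078
d₁ = [ln(280/270) + (0.084 − 0.008 + 0.36²/2)·0.3333] / 0.2078 = [0.0364 + 0.0469] / 0.2078 = 0.4008 ≈ 0.40
d₂ = d₁ − σ√T = 0.4008 − 0.2078 = 0.1929 ≈ 0.19
exp(−qT) = exp(−0.008·0.3333) = 0.9973;  exp(−rT) = exp(−0.084·0.3333) = 0.9724
C = 280·0.9973·N(0.40) − 270·0.9724·N(0.19) = 280·0.9973·0.6554 − 270·0.9724·0.5753 = 183.0165 − 151.0439 = 31.9727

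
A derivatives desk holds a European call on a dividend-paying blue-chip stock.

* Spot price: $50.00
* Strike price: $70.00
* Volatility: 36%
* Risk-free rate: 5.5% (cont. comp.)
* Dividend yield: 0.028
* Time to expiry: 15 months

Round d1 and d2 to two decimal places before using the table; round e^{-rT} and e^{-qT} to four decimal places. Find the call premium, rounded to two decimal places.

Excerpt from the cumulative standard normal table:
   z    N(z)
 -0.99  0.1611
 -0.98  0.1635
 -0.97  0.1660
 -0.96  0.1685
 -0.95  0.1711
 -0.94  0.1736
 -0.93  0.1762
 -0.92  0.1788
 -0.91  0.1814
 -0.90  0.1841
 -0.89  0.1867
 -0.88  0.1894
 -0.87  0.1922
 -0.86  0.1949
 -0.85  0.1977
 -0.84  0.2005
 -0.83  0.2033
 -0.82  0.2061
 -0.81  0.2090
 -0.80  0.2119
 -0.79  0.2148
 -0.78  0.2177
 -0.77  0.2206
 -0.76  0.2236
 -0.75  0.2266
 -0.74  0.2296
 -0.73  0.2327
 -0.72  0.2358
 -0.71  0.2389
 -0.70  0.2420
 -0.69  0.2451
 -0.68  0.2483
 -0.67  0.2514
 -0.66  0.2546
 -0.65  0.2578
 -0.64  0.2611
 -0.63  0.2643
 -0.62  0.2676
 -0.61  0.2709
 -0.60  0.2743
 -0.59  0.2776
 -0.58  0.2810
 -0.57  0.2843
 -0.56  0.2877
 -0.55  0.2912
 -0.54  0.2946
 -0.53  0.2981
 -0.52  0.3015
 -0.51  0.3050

σ√T = 0.36·√1.25 = 0.4025
d₁ = [ln(50/70) + (0.055 − 0.028 + ½·0.36²)·1.25] / (σ√T) = (-0.3365 + 0.1147) / 0.4025 = -0.5509 ≈ -0.55
d₂ = -0.5509 − 0.4025 = -0.9534 ≈ -0.95
exp(−qT) = exp(−0.028·1.25) = 0.9656;  exp(−rT) = exp(−0.055·1.25) = 0.9336
N(d₁) = N(-0.55) = 0.2912;  N(d₂) = N(-0.95) = 0.1711
C = 50·0.9656·0.2912 − 70·0.9336·0.1711 = 14.0591 − 11.1817 = 2.8774

$2.88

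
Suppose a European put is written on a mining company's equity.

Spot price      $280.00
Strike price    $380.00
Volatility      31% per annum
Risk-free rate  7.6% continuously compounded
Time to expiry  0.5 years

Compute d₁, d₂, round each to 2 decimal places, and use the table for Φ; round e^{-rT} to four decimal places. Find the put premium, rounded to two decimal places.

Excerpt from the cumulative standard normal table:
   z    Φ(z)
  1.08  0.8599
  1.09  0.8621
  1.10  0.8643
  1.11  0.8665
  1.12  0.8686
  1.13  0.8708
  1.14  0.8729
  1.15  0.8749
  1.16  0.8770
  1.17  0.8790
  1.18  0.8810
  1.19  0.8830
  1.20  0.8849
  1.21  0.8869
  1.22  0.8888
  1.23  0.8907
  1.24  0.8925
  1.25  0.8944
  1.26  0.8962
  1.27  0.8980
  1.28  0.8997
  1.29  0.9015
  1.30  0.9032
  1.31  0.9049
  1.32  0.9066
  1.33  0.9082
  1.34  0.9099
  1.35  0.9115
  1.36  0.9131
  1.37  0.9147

$89.62

σ√T = 0.31 × 0.7071 = 0.2192
d₁ = [ln(280/380) + (0.076 + ½·0.31²)·0.5] / (σ√T) = (-0.3054 + 0.0620) / 0.2192 = -1.1102 ≈ -1.11
d₂ = -1.1102 − 0.2192 = -1.3294 ≈ -1.33
e^(−rT) = e^(−0.076·0.5) = 0.9627
N(−d₂) = N(1.33) = 0.9082;  N(−d₁) = N(1.11) = 0.8665
P = 380·0.9627·0.9082 − 280·0.8665 = 332.2432 − 242.6200 = 89.6232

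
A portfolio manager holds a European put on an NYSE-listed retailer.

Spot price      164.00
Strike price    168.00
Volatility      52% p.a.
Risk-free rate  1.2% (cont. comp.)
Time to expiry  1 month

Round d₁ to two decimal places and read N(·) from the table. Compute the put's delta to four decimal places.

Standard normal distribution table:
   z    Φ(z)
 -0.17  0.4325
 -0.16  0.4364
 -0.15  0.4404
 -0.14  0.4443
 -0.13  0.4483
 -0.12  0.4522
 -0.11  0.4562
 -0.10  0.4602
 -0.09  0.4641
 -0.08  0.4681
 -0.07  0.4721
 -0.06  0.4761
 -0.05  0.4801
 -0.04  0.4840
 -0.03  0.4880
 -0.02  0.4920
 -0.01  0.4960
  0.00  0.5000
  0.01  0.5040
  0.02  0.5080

-0.5319

T = 0.08333;  σ√T = 0.1501
ln(S/K) + (r + σ²/2)T = ln(164/168) + (0.012 + 0.52²/2)·0.08333 = -0.0241 + 0.0123 = -0.0118
d₁ = -0.0118 / 0.1501 = -0.0788 ≈ -0.08
N(d₁) = N(-0.08) = 0.4681
Δ_put = N(d₁) − 1 = 0.4681 − 1 = -0.5319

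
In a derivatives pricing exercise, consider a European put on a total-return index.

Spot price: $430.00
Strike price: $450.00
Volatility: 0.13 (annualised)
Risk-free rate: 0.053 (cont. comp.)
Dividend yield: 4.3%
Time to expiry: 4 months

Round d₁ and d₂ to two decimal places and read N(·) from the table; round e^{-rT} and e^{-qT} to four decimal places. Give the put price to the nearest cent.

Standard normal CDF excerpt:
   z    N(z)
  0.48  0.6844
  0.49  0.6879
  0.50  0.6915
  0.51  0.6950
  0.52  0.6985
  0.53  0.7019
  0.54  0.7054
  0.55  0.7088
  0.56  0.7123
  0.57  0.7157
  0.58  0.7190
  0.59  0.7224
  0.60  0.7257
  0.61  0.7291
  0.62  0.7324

$24.76

σ√T = 0.13 × 0.5774 = 0.0751
d₁ = [ln(430/450) + (0.053 − 0.043 + 0.13²/2)·0.3333] / 0.0751 = [-0.0455 + 0.0062] / 0.0751 = -0.5238 → -0.52
d₂ = d₁ − σ√T = -0.5238 − 0.0751 = -0.5988 → -0.60
e^(−qT) = e^(−0.043·0.3333) = 0.9858;  e^(−rT) = e^(−0.053·0.3333) = 0.9825
P = 450·0.9825·N(0.60) − 430·0.9858·N(0.52) = 450·0.9825·0.7257 − 430·0.9858·0.6985 = 320.8501 − 296.0900 = 24.7602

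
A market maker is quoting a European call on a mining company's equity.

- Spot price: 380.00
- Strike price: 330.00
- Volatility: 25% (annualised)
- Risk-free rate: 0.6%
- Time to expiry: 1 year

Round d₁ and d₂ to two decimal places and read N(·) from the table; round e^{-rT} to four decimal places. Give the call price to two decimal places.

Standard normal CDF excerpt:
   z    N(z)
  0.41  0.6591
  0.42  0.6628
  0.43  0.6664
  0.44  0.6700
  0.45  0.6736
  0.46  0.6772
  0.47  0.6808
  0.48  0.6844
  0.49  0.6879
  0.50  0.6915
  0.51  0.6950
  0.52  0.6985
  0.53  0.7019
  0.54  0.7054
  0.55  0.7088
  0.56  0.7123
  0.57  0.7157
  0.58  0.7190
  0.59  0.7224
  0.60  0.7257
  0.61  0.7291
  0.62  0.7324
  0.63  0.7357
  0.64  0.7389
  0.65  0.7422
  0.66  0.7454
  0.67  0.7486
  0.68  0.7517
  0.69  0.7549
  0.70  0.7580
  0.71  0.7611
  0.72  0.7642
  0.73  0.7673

σ√T = 0.25 × 1.0000 = 0.2500
d₁ = [ln(380/330) + (0.006 + 0.25²/2)·1] / 0.2500 = [0.1411 + 0.0372] / 0.2500 = 0.7133 ⇒ 0.71
d₂ = d₁ − σ√T = 0.7133 − 0.2500 = 0.4633 ⇒ 0.46
e^(−rT) = e^(−0.006·1) = 0.9940
N(d₁) = N(0.71) = 0.7611;  N(d₂) = N(0.46) = 0.6772
C = 380·0.7611 − 330·0.9940·0.6772 = 289.2180 − 222.1351 = 67.0829

67.08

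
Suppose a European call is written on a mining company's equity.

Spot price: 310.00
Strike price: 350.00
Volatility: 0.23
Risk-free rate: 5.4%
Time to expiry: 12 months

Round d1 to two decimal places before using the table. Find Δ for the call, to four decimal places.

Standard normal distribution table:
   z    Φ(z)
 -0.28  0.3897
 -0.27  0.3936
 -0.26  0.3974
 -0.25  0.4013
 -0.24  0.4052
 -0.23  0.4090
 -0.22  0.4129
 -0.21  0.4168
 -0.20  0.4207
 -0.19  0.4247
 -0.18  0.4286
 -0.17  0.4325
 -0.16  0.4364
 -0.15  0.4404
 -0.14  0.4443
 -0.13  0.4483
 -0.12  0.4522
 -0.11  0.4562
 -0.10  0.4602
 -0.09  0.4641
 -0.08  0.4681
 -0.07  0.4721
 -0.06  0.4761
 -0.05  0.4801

0.4286

T = 1;  σ√T = 0.2300
ln(S/K) + (r + σ²/2)T = ln(310/350) + (0.054 + 0.23²/2)·1 = -0.1214 + 0.0804 = -0.0409
d₁ = -0.0409 / 0.2300 = -0.1779 ≈ -0.18
N(d₁) = N(-0.18) = 0.4286
Δ_call = N(d₁) = 0.4286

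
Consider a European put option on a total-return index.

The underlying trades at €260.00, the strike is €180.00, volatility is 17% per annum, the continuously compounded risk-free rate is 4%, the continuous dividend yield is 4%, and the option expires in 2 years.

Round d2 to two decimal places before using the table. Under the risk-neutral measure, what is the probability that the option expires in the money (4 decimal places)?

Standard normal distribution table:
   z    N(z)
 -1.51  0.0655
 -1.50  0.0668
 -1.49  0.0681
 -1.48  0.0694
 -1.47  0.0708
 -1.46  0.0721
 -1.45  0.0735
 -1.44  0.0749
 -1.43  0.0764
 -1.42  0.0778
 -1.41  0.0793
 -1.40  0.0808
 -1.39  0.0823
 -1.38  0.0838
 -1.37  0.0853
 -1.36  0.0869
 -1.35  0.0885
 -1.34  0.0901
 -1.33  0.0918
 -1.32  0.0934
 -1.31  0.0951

σ√T = 0.17·√2 = 0.2404
d₁ = [ln(260/180) + (0.04 − 0.04 + 0.17²/2)·2] / 0.2404 = [0.3677 + 0.0289] / 0.2404 = 1.6497 ⇒ 1.65
d₂ = d₁ − σ√T = 1.6497 − 0.2404 = 1.4093 ⇒ 1.41
Pr(exercise) under Q = N(−d₂) = N(-1.41) = 0.0793

0.0793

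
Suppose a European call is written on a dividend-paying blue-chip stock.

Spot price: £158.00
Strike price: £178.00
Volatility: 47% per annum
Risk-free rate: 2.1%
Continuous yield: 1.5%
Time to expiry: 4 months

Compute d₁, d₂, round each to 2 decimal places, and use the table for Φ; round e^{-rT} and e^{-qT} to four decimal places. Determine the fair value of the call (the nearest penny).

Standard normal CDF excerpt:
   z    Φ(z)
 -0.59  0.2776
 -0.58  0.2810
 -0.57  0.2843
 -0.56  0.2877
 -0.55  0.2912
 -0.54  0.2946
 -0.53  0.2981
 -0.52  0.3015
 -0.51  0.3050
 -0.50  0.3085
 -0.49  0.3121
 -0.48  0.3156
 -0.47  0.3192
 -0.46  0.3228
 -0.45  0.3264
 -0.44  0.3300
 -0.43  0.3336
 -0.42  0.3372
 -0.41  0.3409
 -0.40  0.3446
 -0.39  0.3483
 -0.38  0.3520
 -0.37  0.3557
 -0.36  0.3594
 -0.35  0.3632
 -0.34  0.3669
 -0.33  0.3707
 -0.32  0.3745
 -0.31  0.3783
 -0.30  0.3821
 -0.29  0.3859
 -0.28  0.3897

£9.82

σ√T = 0.47·√0.3333 = 0.2714
ln(S/K) + (r − q + σ²/2)T = ln(158/178) + (0.021 − 0.015 + 0.47²/2)·0.3333 = -0.1192 + 0.0388 = -0.0804
d₁ = -0.0804 / 0.2714 = -0.2962 which rounds to -0.30
d₂ = d₁ − σ√T = -0.2962 − 0.2714 = -0.5675 which rounds to -0.57
exp(−qT) = exp(−0.015·0.3333) = 0.9950;  exp(−rT) = exp(−0.021·0.3333) = 0.9930
C = 158·0.9950·N(-0.30) − 178·0.9930·N(-0.57) = 158·0.9950·0.3821 − 178·0.9930·0.2843 = 60.0699 − 50.2512 = 9.8188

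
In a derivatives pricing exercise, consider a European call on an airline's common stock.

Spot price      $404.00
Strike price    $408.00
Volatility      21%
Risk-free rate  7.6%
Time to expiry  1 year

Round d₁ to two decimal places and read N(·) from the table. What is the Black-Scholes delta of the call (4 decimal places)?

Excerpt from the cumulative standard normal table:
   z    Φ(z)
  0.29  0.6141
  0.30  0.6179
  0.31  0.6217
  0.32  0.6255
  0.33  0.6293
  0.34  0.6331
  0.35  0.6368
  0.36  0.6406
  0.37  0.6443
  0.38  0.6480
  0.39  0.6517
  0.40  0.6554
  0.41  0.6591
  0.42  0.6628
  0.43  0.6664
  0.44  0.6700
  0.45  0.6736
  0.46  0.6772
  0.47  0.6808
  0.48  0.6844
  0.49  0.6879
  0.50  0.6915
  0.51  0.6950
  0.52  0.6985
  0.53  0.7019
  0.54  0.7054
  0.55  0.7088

0.6628

T = 1;  σ√T = 0.2100
d₁ = [ln(404/408) + (0.076 + 0.21²/2)·1] / 0.2100 = [-0.0099 + 0.0980] / 0.2100 = 0.4200 ≈ 0.42
N(d₁) = N(0.42) = 0.6628
Δ_call = N(d₁) = 0.6628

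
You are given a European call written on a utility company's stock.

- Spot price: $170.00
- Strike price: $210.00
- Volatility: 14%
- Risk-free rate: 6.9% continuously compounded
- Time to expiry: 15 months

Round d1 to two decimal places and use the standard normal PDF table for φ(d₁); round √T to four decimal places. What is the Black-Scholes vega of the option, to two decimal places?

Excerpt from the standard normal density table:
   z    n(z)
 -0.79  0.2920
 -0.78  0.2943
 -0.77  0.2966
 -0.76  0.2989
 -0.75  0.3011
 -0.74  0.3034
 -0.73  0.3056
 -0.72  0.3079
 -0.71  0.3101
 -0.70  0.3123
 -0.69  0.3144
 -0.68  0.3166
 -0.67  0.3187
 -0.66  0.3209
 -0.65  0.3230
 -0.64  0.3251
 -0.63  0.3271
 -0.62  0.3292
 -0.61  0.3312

σ√T = 0.14·√1.25 = 0.1565
ln(S/K) + (r + σ²/2)T = ln(170/210) + (0.069 + 0.14²/2)·1.25 = -0.2113 + 0.0985 = -0.1128
d₁ = -0.1128 / 0.1565 = -0.7207 ≈ -0.72
√T = √1.25 = 1.1180
φ(d₁) = φ(-0.72) = 0.3079
vega = S·φ(d₁)·√T = 170·0.3079·1.1180 = 58.5195

58.52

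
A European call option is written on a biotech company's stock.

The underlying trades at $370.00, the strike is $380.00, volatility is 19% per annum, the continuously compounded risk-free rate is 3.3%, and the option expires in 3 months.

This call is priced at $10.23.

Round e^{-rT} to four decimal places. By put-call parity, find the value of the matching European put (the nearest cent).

exp(−rT) = exp(−0.033·0.25) = 0.9918
Put-call parity: C − P = S − K·e^(−rT) = 370 − 380·0.9918 = 370 − 376.8840 = -6.8840
P = C − (C − P) = 10.23 − (-6.8840) = 17.1140

$17.11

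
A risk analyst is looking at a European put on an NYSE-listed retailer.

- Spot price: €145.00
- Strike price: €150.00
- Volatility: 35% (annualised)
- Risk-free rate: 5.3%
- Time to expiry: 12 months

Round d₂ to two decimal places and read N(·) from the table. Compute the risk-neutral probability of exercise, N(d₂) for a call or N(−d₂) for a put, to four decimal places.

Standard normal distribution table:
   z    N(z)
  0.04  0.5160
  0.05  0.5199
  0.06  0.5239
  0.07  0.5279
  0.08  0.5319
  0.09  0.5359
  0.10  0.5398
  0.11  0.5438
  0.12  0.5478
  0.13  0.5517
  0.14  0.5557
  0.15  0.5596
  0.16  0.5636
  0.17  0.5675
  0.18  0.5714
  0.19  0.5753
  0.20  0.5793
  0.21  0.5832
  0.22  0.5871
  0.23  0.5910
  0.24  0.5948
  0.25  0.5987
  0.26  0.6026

0.5478

σ√T = 0.35 × 1.0000 = 0.3500
ln(S/K) + (r + σ²/2)T = ln(145/150) + (0.053 + 0.35²/2)·1 = -0.0339 + 0.1142 = 0.0803
d₁ = 0.0803 / 0.3500 = 0.2296 which rounds to 0.23
d₂ = d₁ − σ√T = 0.2296 − 0.3500 = -0.1204 which rounds to -0.12
Pr(exercise) under Q = N(−d₂) = N(0.12) = 0.5478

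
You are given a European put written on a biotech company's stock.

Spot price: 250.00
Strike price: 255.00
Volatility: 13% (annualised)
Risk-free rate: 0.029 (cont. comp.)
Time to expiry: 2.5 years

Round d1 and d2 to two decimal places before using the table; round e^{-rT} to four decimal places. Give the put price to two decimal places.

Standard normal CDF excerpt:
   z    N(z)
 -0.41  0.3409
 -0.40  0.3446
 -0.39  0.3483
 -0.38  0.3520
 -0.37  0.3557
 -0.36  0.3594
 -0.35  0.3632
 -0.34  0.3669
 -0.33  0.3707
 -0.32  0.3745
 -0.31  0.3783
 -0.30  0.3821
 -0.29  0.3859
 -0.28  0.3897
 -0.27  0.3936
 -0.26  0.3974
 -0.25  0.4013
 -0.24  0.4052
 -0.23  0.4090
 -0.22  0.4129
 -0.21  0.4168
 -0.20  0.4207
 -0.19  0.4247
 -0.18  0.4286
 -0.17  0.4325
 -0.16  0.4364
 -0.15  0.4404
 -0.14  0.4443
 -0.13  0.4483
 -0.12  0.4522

σ√T = 0.13·√2.5 = 0.2055
ln(S/K) + (r + σ²/2)T = ln(250/255) + (0.029 + 0.13²/2)·2.5 = -0.0198 + 0.0936 = 0.0738
d₁ = 0.0738 / 0.2055 = 0.3591 ≈ 0.36
d₂ = d₁ − σ√T = 0.3591 − 0.2055 = 0.1536 ≈ 0.15
exp(−rT) = exp(−0.029·2.5) = 0.9301
P = 255·0.9301·N(-0.15) − 250·N(-0.36) = 255·0.9301·0.4404 − 250·0.3594 = 104.4521 − 89.8500 = 14.6021

14.60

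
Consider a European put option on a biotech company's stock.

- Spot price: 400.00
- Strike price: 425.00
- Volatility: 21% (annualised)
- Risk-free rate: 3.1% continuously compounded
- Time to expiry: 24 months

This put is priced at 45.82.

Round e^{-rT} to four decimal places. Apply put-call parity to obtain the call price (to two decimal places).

46.36

exp(−rT) = exp(−0.031·2) = 0.9399
Put-call parity: C − P = S − K·e^(−rT) = 400 − 425·0.9399 = 400 − 399.4575 = 0.5425
C = P + (C − P) = 45.82 + (0.5425) = 46.3625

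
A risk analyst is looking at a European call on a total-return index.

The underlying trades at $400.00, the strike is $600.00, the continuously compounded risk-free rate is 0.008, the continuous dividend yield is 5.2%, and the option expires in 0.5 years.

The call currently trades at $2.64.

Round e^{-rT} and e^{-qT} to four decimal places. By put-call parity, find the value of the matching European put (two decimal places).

exp(−qT) = exp(−0.052·0.5) = 0.9743;  exp(−rT) = exp(−0.008·0.5) = 0.9960
Put-call parity: C − P = S·e^(−qT) − K·e^(−rT) = 400·0.9743 − 600·0.9960 = 389.7200 − 597.6000 = -207.8800
P = C − (C − P) = 2.64 − (-207.8800) = 210.5200

$210.52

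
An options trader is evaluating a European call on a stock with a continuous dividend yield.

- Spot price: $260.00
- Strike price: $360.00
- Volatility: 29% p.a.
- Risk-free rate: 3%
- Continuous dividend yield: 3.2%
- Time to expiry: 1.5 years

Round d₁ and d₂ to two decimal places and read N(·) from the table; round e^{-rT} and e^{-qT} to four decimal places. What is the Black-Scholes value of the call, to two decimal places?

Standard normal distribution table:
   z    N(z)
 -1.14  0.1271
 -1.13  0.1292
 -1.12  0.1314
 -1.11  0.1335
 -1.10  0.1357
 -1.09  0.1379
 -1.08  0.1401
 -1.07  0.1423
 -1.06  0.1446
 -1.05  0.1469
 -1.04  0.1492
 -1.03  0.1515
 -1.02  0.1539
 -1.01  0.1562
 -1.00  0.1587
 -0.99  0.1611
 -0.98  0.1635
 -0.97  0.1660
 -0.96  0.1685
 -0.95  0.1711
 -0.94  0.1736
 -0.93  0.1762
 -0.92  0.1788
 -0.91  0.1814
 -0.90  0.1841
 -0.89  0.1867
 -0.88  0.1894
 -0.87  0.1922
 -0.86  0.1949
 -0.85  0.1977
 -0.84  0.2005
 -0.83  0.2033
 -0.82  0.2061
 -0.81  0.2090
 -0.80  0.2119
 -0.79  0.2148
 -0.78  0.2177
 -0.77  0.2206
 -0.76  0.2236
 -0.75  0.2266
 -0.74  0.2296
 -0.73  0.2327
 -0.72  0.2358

σ√T = 0.29 × 1.2247 = 0.3552
d₁ = [ln(260/360) + (0.03 − 0.032 + 0.29²/2)·1.5] / 0.3552 = [-0.3254 + 0.0601] / 0.3552 = -0.7471 ≈ -0.75
d₂ = d₁ − σ√T = -0.7471 − 0.3552 = -1.1023 ≈ -1.10
exp(−qT) = exp(−0.032·1.5) = 0.9531;  exp(−rT) = exp(−0.03·1.5) = 0.9560
N(d₁) = N(-0.75) = 0.2266;  N(d₂) = N(-1.10) = 0.1357
C = 260·0.9531·0.2266 − 360·0.9560·0.1357 = 56.1528 − 46.7025 = 9.4503

$9.45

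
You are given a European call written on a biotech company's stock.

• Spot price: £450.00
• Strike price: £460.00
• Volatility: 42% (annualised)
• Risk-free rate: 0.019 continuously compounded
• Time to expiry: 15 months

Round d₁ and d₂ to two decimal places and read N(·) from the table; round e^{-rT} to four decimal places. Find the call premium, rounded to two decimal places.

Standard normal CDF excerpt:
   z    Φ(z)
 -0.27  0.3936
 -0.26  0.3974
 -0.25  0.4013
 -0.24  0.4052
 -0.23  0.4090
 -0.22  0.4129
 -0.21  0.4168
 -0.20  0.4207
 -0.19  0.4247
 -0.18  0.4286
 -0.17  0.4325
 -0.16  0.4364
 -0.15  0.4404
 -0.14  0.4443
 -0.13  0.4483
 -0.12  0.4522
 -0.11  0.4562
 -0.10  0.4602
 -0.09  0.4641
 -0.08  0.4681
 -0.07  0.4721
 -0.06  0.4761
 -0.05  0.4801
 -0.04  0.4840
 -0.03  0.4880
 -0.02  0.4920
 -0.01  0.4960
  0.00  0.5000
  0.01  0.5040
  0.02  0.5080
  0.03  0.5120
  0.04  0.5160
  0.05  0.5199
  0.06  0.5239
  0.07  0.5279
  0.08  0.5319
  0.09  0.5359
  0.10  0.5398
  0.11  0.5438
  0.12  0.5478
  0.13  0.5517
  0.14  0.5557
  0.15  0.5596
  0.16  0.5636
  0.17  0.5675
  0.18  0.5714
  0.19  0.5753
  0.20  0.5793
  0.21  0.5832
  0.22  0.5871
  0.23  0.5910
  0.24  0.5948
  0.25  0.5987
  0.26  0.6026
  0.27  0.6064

σ√T = 0.42·√1.25 = 0.4696
d₁ = [ln(450/460) + (0.019 + 0.42²/2)·1.25] / 0.4696 = [-0.0220 + 0.1340] / 0.4696 = 0.2386 → 0.24
d₂ = d₁ − σ√T = 0.2386 − 0.4696 = -0.2310 → -0.23
e^(−rT) = e^(−0.019·1.25) = 0.9765
N(d₁) = N(0.24) = 0.5948;  N(d₂) = N(-0.23) = 0.4090
C = 450·0.5948 − 460·0.9765·0.4090 = 267.6600 − 183.7187 = 83.9413

£83.94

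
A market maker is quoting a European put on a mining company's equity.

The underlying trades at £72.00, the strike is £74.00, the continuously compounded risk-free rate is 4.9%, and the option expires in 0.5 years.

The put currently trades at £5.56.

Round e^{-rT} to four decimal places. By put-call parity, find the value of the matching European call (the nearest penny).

£5.35

exp(−rT) = exp(−0.049·0.5) = 0.9758
Put-call parity: C − P = S − K·e^(−rT) = 72 − 74·0.9758 = 72 − 72.2092 = -0.2092
C = P + (C − P) = 5.56 + (-0.2092) = 5.3508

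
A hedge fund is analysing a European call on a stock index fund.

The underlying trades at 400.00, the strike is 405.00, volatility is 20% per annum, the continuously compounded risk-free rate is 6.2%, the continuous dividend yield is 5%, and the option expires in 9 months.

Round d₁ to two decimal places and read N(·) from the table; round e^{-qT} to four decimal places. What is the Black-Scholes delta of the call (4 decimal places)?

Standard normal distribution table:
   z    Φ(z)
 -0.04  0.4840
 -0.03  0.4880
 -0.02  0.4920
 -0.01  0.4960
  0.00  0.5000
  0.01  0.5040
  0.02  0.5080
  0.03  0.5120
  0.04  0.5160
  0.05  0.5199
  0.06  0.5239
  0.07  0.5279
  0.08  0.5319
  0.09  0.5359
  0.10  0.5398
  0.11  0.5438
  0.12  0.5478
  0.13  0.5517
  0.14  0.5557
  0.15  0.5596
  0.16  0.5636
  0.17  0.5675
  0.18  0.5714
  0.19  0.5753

0.5085

σ√T = 0.2·√0.75 = 0.1732
d₁ = [ln(400/405) + (0.062 − 0.05 + ½·0.2²)·0.75] / (σ√T) = (-0.0124 + 0.0240) / 0.1732 = 0.0668 → 0.07
N(d₁) = N(0.07) = 0.5279
Δ_call = exp(−qT)·N(d₁) = 0.9632·0.5279 = 0.5085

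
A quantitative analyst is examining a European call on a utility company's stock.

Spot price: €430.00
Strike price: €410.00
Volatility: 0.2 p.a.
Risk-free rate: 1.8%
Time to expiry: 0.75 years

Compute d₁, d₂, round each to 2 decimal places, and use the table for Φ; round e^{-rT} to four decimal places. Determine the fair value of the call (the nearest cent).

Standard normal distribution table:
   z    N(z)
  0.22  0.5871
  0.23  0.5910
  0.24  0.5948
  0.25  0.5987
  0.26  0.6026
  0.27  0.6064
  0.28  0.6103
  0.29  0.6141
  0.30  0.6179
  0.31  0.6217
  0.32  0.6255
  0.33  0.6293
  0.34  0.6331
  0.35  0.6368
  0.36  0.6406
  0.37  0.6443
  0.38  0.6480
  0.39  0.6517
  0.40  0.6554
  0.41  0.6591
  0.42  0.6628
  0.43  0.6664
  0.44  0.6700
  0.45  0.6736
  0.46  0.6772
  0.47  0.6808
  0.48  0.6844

σ√T = 0.2·√0.75 = 0.1732
d₁ = [ln(430/410) + (0.018 + ½·0.2²)·0.75] / (σ√T) = (0.0476 + 0.0285) / 0.1732 = 0.4395 → 0.44
d₂ = 0.4395 − 0.1732 = 0.2663 → 0.27
exp(−rT) = exp(−0.018·0.75) = 0.9866
N(d₁) = N(0.44) = 0.6700;  N(d₂) = N(0.27) = 0.6064
C = 430·0.6700 − 410·0.9866·0.6064 = 288.1000 − 245.2924 = 42.8076

€42.81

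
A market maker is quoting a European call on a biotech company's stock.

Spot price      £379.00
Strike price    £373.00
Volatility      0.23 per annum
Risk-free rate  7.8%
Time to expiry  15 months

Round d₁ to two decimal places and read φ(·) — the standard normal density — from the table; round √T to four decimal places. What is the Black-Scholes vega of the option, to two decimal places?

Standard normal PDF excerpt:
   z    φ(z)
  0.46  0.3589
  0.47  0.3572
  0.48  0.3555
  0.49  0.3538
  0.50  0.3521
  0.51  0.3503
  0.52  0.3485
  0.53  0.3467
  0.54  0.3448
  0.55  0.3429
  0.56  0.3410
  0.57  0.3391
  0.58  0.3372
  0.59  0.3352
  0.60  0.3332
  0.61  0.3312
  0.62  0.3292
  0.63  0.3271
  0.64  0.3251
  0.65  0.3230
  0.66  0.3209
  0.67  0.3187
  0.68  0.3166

σ√T = 0.23 × 1.1180 = 0.2571
d₁ = [ln(379/373) + (0.078 + 0.23²/2)·1.25] / 0.2571 = [0.0160 + 0.1306] / 0.2571 = 0.5698 ⇒ 0.57
√T = √1.25 = 1.1180
φ(d₁) = φ(0.57) = 0.3391
vega = S·φ(d₁)·√T = 379·0.3391·1.1180 = 143.6841

143.68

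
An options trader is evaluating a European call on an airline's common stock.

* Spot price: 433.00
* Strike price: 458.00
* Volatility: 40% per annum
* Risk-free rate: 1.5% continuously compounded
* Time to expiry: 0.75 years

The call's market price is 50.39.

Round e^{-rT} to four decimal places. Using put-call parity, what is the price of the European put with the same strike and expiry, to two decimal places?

e^(−rT) = e^(−0.015·0.75) = 0.9888
Put-call parity: C − P = S − K·e^(−rT) = 433 − 458·0.9888 = 433 − 452.8704 = -19.8704
P = C − (C − P) = 50.39 − (-19.8704) = 70.2604

70.26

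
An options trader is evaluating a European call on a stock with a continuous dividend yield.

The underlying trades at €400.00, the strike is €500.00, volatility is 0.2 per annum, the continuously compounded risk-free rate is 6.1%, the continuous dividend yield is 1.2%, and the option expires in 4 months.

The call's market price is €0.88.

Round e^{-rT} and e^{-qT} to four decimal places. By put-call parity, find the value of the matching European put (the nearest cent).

€92.43

e^(−qT) = e^(−0.012·0.3333) = 0.9960;  e^(−rT) = e^(−0.061·0.3333) = 0.9799
Put-call parity: C − P = S·e^(−qT) − K·e^(−rT) = 400·0.9960 − 500·0.9799 = 398.4000 − 489.9500 = -91.5500
P = C − (C − P) = 0.88 − (-91.5500) = 92.4300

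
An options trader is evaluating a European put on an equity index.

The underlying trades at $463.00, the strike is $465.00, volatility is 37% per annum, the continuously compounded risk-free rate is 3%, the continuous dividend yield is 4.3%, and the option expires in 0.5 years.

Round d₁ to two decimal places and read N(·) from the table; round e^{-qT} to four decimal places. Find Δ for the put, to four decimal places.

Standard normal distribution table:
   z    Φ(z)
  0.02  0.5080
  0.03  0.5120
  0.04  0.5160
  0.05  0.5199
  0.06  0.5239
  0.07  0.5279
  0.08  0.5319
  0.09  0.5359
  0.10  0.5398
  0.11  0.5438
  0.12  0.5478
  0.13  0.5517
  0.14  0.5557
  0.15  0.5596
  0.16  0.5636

-0.4542

σ√T = 0.37·√0.5 = 0.2616
d₁ = [ln(463/465) + (0.03 − 0.043 + 0.37²/2)·0.5] / 0.2616 = [-0.0043 + 0.0277] / 0.2616 = 0.0895 which rounds to 0.09
N(d₁) = N(0.09) = 0.5359
Δ_put = e^(−qT)·(N(d₁) − 1) = 0.9787·(0.5359 − 1) = -0.4542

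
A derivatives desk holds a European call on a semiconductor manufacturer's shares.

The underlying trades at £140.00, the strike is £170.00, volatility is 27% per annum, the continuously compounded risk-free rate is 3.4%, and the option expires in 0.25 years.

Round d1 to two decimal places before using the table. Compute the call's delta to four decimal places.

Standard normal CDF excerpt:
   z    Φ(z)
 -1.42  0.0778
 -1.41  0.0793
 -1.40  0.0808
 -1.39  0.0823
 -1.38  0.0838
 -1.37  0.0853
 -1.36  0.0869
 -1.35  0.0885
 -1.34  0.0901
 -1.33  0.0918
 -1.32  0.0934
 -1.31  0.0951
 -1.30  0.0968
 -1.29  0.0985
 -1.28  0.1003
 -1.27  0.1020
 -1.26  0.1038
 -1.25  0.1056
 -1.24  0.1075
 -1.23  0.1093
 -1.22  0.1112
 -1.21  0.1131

0.0951

T = 0.25;  σ√T = 0.1350
d₁ = [ln(140/170) + (0.034 + 0.27²/2)·0.25] / 0.1350 = [-0.1942 + 0.0176] / 0.1350 = -1.3077 which rounds to -1.31
N(d₁) = N(-1.31) = 0.0951
Δ_call = N(d₁) = 0.0951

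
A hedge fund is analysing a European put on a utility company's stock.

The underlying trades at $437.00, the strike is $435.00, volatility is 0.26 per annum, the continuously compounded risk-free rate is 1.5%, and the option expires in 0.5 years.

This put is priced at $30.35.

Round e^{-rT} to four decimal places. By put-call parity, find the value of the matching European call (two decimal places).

$35.61

e^(−rT) = e^(−0.015·0.5) = 0.9925
Put-call parity: C − P = S − K·e^(−rT) = 437 − 435·0.9925 = 437 − 431.7375 = 5.2625
C = P + (C − P) = 30.35 + (5.2625) = 35.6125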